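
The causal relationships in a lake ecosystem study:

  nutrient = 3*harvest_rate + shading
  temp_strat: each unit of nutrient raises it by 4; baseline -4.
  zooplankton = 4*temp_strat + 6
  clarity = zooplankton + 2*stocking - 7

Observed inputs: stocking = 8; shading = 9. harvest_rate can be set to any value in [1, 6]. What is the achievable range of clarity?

191 to 431

Substituting into the nutrient equation gives nutrient = 3*harvest_rate + 9.
This gives temp_strat = 12*harvest_rate + 32.
Substituting into the zooplankton equation gives zooplankton = 48*harvest_rate + 134.
Substituting into the clarity equation gives clarity = 48*harvest_rate + 143.
Linear in harvest_rate, so extremes are at the endpoints: harvest_rate = 1 gives clarity = 191; harvest_rate = 6 gives clarity = 431.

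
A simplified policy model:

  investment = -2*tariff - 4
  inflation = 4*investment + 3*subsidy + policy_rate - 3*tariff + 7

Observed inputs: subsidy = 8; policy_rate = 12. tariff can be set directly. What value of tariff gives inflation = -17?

Substituting into the inflation equation gives inflation = -11*tariff + 27.
Solve -11*tariff + 27 = -17: tariff = (-17 - 27) / -11 = 4.

tariff = 4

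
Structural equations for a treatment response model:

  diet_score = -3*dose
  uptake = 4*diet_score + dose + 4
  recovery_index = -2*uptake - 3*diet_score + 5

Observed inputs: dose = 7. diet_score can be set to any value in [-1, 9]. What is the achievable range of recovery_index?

-116 to -6

Intervening on diet_score fixes its value directly, overriding its dependence on dose.
Substituting into the uptake equation gives uptake = 4*diet_score + 11.
Substituting into the recovery_index equation gives recovery_index = -11*diet_score - 17.
Linear in diet_score, so extremes are at the endpoints: diet_score = -1 gives recovery_index = -6; diet_score = 9 gives recovery_index = -116.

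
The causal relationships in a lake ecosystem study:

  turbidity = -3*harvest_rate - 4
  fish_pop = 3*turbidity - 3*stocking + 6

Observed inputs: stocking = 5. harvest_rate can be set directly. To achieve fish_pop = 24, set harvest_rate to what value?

harvest_rate = -5

Substituting into the fish_pop equation gives fish_pop = -9*harvest_rate - 21.
Solve -9*harvest_rate - 21 = 24: harvest_rate = (24 + 21) / -9 = -5.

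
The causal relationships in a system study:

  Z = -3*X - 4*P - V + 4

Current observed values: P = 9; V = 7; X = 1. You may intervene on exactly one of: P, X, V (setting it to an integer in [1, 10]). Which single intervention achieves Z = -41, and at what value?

set V = 6

Intervening on P: Z = -4*P - 6. Reaching -41 requires P = 35/4, not an integer.
Intervening on X: Z = -3*X - 39. Reaching -41 requires X = 2/3, not an integer.
Intervening on V: with other inputs at their observed values, Z = -V - 35. Solving for -41 gives V = 6, within [1, 10].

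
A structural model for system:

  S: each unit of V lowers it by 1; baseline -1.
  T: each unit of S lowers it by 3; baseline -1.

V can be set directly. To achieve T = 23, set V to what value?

V = 7

Substituting into the T equation gives T = 3*V + 2.
Solve 3*V + 2 = 23: V = (23 - 2) / 3 = 7.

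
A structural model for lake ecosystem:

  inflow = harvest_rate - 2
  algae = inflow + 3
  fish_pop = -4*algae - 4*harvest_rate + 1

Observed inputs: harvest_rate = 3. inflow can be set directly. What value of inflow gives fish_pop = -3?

Intervening on inflow fixes its value directly, overriding its dependence on harvest_rate.
Substituting into the fish_pop equation gives fish_pop = -4*inflow - 23.
Solve -4*inflow - 23 = -3: inflow = (-3 + 23) / -4 = -5.

inflow = -5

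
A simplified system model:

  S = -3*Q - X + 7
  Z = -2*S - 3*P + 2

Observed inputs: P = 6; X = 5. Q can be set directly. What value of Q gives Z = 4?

Substituting into the S equation gives S = -3*Q + 2.
So Z = 6*Q - 20.
Solve 6*Q - 20 = 4: Q = (4 + 20) / 6 = 4.

Q = 4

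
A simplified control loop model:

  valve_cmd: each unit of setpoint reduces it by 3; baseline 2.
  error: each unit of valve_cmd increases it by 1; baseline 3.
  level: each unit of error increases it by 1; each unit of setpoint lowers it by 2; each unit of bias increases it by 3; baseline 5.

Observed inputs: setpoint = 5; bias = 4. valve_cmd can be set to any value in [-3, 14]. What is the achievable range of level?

7 to 24

Intervening on valve_cmd fixes its value directly, overriding its dependence on setpoint.
Substituting into the level equation gives level = valve_cmd + 10.
Linear in valve_cmd, so extremes are at the endpoints: valve_cmd = -3 gives level = 7; valve_cmd = 14 gives level = 24.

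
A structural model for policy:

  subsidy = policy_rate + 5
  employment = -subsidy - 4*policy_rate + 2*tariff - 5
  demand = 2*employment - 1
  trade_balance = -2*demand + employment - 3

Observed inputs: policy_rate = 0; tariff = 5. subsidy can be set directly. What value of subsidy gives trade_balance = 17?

subsidy = 11

Intervening on subsidy fixes its value directly, overriding its dependence on policy_rate.
Substituting into the employment equation gives employment = -subsidy + 5.
So demand = -2*subsidy + 9.
Substituting into the trade_balance equation gives trade_balance = 3*subsidy - 16.
Solve 3*subsidy - 16 = 17: subsidy = (17 + 16) / 3 = 11.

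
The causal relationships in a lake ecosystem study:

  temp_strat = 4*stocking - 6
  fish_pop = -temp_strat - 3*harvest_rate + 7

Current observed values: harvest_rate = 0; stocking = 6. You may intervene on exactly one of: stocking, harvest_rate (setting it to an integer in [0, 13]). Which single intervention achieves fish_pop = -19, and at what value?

set stocking = 8

Intervening on stocking: with other inputs at their observed values, fish_pop = -4*stocking + 13. Solving for -19 gives stocking = 8, within [0, 13].
Intervening on harvest_rate: fish_pop = -3*harvest_rate - 11. Reaching -19 requires harvest_rate = 8/3, not an integer.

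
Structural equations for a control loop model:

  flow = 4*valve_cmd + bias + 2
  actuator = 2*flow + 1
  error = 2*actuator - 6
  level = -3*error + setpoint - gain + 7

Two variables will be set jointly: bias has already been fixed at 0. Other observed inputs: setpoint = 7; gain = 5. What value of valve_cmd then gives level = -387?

valve_cmd = 8

With bias held at 0:
Substituting into the flow equation gives flow = 4*valve_cmd + 2.
Substituting into the actuator equation gives actuator = 8*valve_cmd + 5.
This gives error = 16*valve_cmd + 4.
level becomes -48*valve_cmd - 3.
Solve -48*valve_cmd - 3 = -387: valve_cmd = (-387 + 3) / -48 = 8.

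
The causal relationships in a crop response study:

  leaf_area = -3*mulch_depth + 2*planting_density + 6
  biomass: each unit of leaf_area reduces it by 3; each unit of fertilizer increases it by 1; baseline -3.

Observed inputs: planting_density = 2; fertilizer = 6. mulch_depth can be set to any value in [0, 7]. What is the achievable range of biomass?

Substituting into the leaf_area equation gives leaf_area = -3*mulch_depth + 10.
So biomass = 9*mulch_depth - 27.
Linear in mulch_depth, so extremes are at the endpoints: mulch_depth = 0 gives biomass = -27; mulch_depth = 7 gives biomass = 36.

-27 to 36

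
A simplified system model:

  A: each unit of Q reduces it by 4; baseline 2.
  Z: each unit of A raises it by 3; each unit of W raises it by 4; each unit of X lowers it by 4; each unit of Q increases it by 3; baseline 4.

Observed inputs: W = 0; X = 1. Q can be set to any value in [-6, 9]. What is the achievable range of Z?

Substituting into the Z equation gives Z = -9*Q + 6.
Linear in Q, so extremes are at the endpoints: Q = -6 gives Z = 60; Q = 9 gives Z = -75.

-75 to 60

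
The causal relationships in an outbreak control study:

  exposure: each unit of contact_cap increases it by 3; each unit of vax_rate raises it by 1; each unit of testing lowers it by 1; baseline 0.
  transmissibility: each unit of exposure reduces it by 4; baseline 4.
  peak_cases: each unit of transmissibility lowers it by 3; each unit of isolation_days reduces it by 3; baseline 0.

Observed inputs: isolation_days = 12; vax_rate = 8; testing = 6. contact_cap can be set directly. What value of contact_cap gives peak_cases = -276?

Substituting into the exposure equation gives exposure = 3*contact_cap + 2.
transmissibility becomes -12*contact_cap - 4.
Substituting into the peak_cases equation gives peak_cases = 36*contact_cap - 24.
Solve 36*contact_cap - 24 = -276: contact_cap = (-276 + 24) / 36 = -7.

contact_cap = -7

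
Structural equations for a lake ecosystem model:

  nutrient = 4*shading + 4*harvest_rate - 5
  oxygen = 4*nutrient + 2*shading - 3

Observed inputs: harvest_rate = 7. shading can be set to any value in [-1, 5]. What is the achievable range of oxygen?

71 to 179

Substituting into the nutrient equation gives nutrient = 4*shading + 23.
Substituting into the oxygen equation gives oxygen = 18*shading + 89.
Linear in shading, so extremes are at the endpoints: shading = -1 gives oxygen = 71; shading = 5 gives oxygen = 179.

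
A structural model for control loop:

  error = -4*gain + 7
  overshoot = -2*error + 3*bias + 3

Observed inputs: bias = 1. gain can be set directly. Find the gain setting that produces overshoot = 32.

gain = 5

Substituting into the overshoot equation gives overshoot = 8*gain - 8.
Solve 8*gain - 8 = 32: gain = (32 + 8) / 8 = 5.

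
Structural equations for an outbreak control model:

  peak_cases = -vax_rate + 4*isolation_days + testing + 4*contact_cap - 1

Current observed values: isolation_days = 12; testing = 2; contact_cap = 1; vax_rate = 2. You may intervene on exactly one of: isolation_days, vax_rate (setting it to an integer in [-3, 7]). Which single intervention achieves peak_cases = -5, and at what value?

Intervening on isolation_days: with other inputs at their observed values, peak_cases = 4*isolation_days + 3. Solving for -5 gives isolation_days = -2, within [-3, 7].
Intervening on vax_rate: peak_cases = -vax_rate + 53. Reaching -5 requires vax_rate = 58, outside [-3, 7].

set isolation_days = -2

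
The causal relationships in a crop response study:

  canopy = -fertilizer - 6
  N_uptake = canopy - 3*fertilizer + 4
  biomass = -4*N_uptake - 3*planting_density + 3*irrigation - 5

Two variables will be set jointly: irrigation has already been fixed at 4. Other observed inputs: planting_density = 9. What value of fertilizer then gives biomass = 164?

fertilizer = 11

With irrigation held at 4:
Substituting into the N_uptake equation gives N_uptake = -4*fertilizer - 2.
Substituting into the biomass equation gives biomass = 16*fertilizer - 12.
Solve 16*fertilizer - 12 = 164: fertilizer = (164 + 12) / 16 = 11.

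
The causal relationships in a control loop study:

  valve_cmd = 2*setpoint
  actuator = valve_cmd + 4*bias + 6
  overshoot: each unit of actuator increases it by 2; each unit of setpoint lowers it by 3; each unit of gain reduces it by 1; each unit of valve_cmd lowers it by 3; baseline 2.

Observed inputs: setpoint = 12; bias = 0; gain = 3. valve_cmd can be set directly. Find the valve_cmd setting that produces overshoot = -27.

valve_cmd = 2

Intervening on valve_cmd fixes its value directly, overriding its dependence on setpoint.
Substituting into the actuator equation gives actuator = valve_cmd + 6.
So overshoot = -valve_cmd - 25.
Solve -valve_cmd - 25 = -27: valve_cmd = (-27 + 25) / -1 = 2.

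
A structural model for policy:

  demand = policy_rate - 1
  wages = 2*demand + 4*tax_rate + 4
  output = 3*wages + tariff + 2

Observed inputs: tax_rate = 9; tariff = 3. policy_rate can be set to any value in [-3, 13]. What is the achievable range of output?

101 to 197

Substituting into the wages equation gives wages = 2*policy_rate + 38.
So output = 6*policy_rate + 119.
Linear in policy_rate, so extremes are at the endpoints: policy_rate = -3 gives output = 101; policy_rate = 13 gives output = 197.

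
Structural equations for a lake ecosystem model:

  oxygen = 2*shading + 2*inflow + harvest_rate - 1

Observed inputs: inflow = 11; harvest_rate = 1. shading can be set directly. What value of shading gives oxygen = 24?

shading = 1

Substituting into the oxygen equation gives oxygen = 2*shading + 22.
Solve 2*shading + 22 = 24: shading = (24 - 22) / 2 = 1.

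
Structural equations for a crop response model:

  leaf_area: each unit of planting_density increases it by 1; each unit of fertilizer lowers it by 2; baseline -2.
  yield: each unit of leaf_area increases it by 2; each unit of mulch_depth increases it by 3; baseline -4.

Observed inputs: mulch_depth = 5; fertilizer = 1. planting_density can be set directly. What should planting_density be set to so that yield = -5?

Substituting into the leaf_area equation gives leaf_area = planting_density - 4.
Substituting into the yield equation gives yield = 2*planting_density + 3.
Solve 2*planting_density + 3 = -5: planting_density = (-5 - 3) / 2 = -4.

planting_density = -4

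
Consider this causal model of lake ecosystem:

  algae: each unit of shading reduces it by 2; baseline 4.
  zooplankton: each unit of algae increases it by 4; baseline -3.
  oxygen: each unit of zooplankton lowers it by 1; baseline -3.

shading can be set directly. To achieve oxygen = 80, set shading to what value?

shading = 12

Substituting into the zooplankton equation gives zooplankton = -8*shading + 13.
Substituting into the oxygen equation gives oxygen = 8*shading - 16.
Solve 8*shading - 16 = 80: shading = (80 + 16) / 8 = 12.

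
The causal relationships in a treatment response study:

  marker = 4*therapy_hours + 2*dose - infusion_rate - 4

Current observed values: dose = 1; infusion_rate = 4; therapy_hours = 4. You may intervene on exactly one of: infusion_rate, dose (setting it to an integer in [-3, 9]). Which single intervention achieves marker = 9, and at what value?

Intervening on infusion_rate: with other inputs at their observed values, marker = -infusion_rate + 14. Solving for 9 gives infusion_rate = 5, within [-3, 9].
Intervening on dose: marker = 2*dose + 8. Reaching 9 requires dose = 1/2, not an integer.

set infusion_rate = 5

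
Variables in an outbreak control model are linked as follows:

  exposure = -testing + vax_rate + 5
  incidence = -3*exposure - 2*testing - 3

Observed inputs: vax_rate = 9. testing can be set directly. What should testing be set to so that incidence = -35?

Substituting into the exposure equation gives exposure = -testing + 14.
So incidence = testing - 45.
Solve testing - 45 = -35: testing = (-35 + 45) / 1 = 10.

testing = 10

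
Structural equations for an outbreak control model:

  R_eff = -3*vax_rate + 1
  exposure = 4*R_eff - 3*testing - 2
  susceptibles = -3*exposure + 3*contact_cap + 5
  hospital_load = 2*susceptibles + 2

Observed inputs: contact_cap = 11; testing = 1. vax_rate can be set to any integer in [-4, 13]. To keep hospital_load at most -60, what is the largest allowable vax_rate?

vax_rate = -2

Substituting into the exposure equation gives exposure = -12*vax_rate - 1.
So susceptibles = 36*vax_rate + 41.
So hospital_load = 72*vax_rate + 84.
Require 72*vax_rate + 84 ≤ -60, so vax_rate ≤ -2.
The largest integer in [-4, 13] satisfying this is -2.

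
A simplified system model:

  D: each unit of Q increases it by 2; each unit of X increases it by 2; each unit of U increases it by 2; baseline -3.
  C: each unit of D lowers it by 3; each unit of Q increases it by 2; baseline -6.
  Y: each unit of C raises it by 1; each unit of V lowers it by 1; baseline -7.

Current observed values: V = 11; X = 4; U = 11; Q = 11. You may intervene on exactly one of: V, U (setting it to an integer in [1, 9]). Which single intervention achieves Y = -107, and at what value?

Intervening on V: Y = -V - 138. Reaching -107 requires V = -31, outside [1, 9].
Intervening on U: with other inputs at their observed values, Y = -6*U - 83. Solving for -107 gives U = 4, within [1, 9].

set U = 4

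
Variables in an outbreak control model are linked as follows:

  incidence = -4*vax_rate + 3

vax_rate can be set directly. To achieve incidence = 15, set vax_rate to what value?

Solve -4*vax_rate + 3 = 15: vax_rate = (15 - 3) / -4 = -3.

vax_rate = -3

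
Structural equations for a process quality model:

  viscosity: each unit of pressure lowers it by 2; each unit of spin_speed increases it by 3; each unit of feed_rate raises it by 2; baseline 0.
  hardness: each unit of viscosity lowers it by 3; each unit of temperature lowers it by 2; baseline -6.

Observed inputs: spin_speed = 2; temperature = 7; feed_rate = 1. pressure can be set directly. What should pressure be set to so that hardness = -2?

Substituting into the viscosity equation gives viscosity = -2*pressure + 8.
Substituting into the hardness equation gives hardness = 6*pressure - 44.
Solve 6*pressure - 44 = -2: pressure = (-2 + 44) / 6 = 7.

pressure = 7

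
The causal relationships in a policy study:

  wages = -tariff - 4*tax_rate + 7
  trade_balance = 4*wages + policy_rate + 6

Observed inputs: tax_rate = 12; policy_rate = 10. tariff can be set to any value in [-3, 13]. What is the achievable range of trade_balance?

Substituting into the wages equation gives wages = -tariff - 41.
Substituting into the trade_balance equation gives trade_balance = -4*tariff - 148.
Linear in tariff, so extremes are at the endpoints: tariff = -3 gives trade_balance = -136; tariff = 13 gives trade_balance = -200.

-200 to -136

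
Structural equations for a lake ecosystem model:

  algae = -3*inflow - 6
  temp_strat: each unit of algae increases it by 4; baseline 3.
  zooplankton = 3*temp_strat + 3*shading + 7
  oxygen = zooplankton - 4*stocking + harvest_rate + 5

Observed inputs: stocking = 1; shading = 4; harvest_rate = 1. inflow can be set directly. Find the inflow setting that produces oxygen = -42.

Substituting into the temp_strat equation gives temp_strat = -12*inflow - 21.
Substituting into the zooplankton equation gives zooplankton = -36*inflow - 44.
Substituting into the oxygen equation gives oxygen = -36*inflow - 42.
Solve -36*inflow - 42 = -42: inflow = (-42 + 42) / -36 = 0.

inflow = 0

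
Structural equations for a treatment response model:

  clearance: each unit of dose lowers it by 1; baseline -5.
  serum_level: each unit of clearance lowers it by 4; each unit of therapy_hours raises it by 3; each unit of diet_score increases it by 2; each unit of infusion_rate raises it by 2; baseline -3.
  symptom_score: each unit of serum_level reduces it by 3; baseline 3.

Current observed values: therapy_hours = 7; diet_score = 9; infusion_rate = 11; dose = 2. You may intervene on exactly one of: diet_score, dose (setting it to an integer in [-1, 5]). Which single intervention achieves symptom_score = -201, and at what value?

set diet_score = 0

Intervening on diet_score: with other inputs at their observed values, symptom_score = -6*diet_score - 201. Solving for -201 gives diet_score = 0, within [-1, 5].
Intervening on dose: symptom_score = -12*dose - 231. Reaching -201 requires dose = -5/2, not an integer.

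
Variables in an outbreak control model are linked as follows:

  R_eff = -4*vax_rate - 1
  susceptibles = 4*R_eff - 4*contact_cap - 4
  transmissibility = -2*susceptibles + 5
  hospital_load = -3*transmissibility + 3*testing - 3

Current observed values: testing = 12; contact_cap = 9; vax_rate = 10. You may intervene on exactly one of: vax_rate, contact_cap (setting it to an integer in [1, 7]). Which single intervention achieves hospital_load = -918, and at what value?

set vax_rate = 7

Intervening on vax_rate: with other inputs at their observed values, hospital_load = -96*vax_rate - 246. Solving for -918 gives vax_rate = 7, within [1, 7].
Intervening on contact_cap: hospital_load = -24*contact_cap - 990. Reaching -918 requires contact_cap = -3, outside [1, 7].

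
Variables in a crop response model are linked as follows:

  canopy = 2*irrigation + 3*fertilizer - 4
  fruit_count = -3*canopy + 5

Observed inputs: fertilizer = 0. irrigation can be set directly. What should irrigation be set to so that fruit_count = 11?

Substituting into the canopy equation gives canopy = 2*irrigation - 4.
Substituting into the fruit_count equation gives fruit_count = -6*irrigation + 17.
Solve -6*irrigation + 17 = 11: irrigation = (11 - 17) / -6 = 1.

irrigation = 1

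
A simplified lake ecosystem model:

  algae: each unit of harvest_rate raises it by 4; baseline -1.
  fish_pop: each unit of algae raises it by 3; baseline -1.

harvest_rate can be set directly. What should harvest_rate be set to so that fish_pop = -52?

Substituting into the fish_pop equation gives fish_pop = 12*harvest_rate - 4.
Solve 12*harvest_rate - 4 = -52: harvest_rate = (-52 + 4) / 12 = -4.

harvest_rate = -4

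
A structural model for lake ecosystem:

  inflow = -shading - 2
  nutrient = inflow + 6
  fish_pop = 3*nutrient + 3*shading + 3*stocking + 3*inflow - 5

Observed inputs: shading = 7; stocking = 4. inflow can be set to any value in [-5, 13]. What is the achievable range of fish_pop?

Intervening on inflow fixes its value directly, overriding its dependence on shading.
Substituting into the fish_pop equation gives fish_pop = 6*inflow + 46.
Linear in inflow, so extremes are at the endpoints: inflow = -5 gives fish_pop = 16; inflow = 13 gives fish_pop = 124.

16 to 124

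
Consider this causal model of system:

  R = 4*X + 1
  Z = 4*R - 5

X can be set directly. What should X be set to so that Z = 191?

X = 12

Substituting into the Z equation gives Z = 16*X - 1.
Solve 16*X - 1 = 191: X = (191 + 1) / 16 = 12.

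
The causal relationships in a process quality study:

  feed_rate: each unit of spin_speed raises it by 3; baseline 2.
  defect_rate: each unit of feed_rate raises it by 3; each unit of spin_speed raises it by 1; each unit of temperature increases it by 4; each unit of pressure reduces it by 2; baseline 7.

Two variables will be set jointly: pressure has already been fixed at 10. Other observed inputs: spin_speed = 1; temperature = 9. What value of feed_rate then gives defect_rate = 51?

With pressure held at 10:
Intervening on feed_rate fixes its value directly, overriding its dependence on spin_speed.
Substituting into the defect_rate equation gives defect_rate = 3*feed_rate + 24.
Solve 3*feed_rate + 24 = 51: feed_rate = (51 - 24) / 3 = 9.

feed_rate = 9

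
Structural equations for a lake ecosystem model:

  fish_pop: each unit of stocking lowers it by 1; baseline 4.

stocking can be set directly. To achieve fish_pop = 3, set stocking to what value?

Solve -stocking + 4 = 3: stocking = (3 - 4) / -1 = 1.

stocking = 1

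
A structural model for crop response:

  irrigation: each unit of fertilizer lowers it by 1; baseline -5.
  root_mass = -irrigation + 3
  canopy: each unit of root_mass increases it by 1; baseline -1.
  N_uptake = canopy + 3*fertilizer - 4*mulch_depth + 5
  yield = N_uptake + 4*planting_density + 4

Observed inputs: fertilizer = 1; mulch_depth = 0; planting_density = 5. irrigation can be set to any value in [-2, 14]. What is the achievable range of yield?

Intervening on irrigation fixes its value directly, overriding its dependence on fertilizer.
Substituting into the canopy equation gives canopy = -irrigation + 2.
N_uptake becomes -irrigation + 10.
Substituting into the yield equation gives yield = -irrigation + 34.
Linear in irrigation, so extremes are at the endpoints: irrigation = -2 gives yield = 36; irrigation = 14 gives yield = 20.

20 to 36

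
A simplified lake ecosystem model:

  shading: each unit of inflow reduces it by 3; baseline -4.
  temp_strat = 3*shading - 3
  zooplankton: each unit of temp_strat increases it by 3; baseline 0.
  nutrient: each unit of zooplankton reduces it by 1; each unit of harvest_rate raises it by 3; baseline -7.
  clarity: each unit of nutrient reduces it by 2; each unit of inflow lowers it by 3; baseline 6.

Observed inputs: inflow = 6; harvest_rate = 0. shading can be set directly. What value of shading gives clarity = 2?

Intervening on shading fixes its value directly, overriding its dependence on inflow.
Substituting into the zooplankton equation gives zooplankton = 9*shading - 9.
Substituting into the nutrient equation gives nutrient = -9*shading + 2.
This gives clarity = 18*shading - 16.
Solve 18*shading - 16 = 2: shading = (2 + 16) / 18 = 1.

shading = 1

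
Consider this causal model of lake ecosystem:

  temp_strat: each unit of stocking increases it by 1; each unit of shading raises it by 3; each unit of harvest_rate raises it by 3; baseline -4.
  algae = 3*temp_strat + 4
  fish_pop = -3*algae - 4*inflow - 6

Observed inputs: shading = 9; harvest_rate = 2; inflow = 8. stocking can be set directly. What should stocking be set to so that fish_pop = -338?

stocking = 3

Substituting into the temp_strat equation gives temp_strat = stocking + 29.
Substituting into the algae equation gives algae = 3*stocking + 91.
Substituting into the fish_pop equation gives fish_pop = -9*stocking - 311.
Solve -9*stocking - 311 = -338: stocking = (-338 + 311) / -9 = 3.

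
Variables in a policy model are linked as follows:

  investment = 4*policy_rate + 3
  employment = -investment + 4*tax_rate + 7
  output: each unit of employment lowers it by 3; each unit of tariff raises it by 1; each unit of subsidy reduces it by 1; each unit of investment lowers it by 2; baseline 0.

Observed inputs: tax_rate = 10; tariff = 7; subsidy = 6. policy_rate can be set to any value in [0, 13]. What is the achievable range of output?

-137 to -85

Substituting into the employment equation gives employment = -4*policy_rate + 44.
Substituting into the output equation gives output = 4*policy_rate - 137.
Linear in policy_rate, so extremes are at the endpoints: policy_rate = 0 gives output = -137; policy_rate = 13 gives output = -85.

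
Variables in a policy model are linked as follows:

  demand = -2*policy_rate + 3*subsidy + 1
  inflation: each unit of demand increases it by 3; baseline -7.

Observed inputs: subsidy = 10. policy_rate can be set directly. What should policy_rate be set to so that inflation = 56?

Substituting into the demand equation gives demand = -2*policy_rate + 31.
This gives inflation = -6*policy_rate + 86.
Solve -6*policy_rate + 86 = 56: policy_rate = (56 - 86) / -6 = 5.

policy_rate = 5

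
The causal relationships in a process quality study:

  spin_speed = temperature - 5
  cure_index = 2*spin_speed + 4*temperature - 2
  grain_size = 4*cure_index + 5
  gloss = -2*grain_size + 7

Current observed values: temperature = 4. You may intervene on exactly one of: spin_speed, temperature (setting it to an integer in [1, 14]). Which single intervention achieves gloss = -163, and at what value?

set spin_speed = 3

Intervening on spin_speed: with other inputs at their observed values, gloss = -16*spin_speed - 115. Solving for -163 gives spin_speed = 3, within [1, 14].
Intervening on temperature: gloss = -48*temperature + 93. Reaching -163 requires temperature = 16/3, not an integer.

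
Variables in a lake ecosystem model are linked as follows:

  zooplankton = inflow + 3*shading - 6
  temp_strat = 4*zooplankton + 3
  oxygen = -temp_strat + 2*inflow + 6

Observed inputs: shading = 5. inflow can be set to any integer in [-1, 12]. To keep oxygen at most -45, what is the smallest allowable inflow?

inflow = 6

Substituting into the zooplankton equation gives zooplankton = inflow + 9.
Substituting into the temp_strat equation gives temp_strat = 4*inflow + 39.
Substituting into the oxygen equation gives oxygen = -2*inflow - 33.
Require -2*inflow - 33 ≤ -45, so inflow ≥ 6.
The smallest integer in [-1, 12] satisfying this is 6.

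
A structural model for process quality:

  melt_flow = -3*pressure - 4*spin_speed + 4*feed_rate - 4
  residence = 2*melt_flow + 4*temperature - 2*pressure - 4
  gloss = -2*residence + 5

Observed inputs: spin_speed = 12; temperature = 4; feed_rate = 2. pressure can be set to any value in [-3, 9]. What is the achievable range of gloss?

Substituting into the melt_flow equation gives melt_flow = -3*pressure - 44.
Substituting into the residence equation gives residence = -8*pressure - 76.
So gloss = 16*pressure + 157.
Linear in pressure, so extremes are at the endpoints: pressure = -3 gives gloss = 109; pressure = 9 gives gloss = 301.

109 to 301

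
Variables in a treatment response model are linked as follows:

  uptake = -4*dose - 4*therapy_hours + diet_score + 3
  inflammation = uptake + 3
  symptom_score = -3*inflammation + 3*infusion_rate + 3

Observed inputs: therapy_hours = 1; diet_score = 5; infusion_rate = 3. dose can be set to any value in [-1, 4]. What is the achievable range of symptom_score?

-21 to 39

Substituting into the uptake equation gives uptake = -4*dose + 4.
So inflammation = -4*dose + 7.
So symptom_score = 12*dose - 9.
Linear in dose, so extremes are at the endpoints: dose = -1 gives symptom_score = -21; dose = 4 gives symptom_score = 39.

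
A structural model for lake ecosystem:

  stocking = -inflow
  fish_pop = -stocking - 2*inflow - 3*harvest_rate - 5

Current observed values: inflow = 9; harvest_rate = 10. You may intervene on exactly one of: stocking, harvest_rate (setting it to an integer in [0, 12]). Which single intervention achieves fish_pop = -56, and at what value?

Intervening on stocking: with other inputs at their observed values, fish_pop = -stocking - 53. Solving for -56 gives stocking = 3, within [0, 12].
Intervening on harvest_rate: fish_pop = -3*harvest_rate - 14. Reaching -56 requires harvest_rate = 14, outside [0, 12].

set stocking = 3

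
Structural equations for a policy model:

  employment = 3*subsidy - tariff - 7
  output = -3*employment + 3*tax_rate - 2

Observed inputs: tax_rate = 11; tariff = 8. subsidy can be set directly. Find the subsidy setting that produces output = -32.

Substituting into the employment equation gives employment = 3*subsidy - 15.
Substituting into the output equation gives output = -9*subsidy + 76.
Solve -9*subsidy + 76 = -32: subsidy = (-32 - 76) / -9 = 12.

subsidy = 12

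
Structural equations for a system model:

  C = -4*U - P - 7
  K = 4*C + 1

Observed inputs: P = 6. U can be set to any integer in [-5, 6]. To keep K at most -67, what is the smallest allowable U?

Substituting into the C equation gives C = -4*U - 13.
K becomes -16*U - 51.
Require -16*U - 51 ≤ -67, so U ≥ 1.
The smallest integer in [-5, 6] satisfying this is 1.

U = 1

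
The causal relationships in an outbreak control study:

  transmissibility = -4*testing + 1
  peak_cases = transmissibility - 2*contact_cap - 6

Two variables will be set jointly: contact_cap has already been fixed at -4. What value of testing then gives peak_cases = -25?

With contact_cap held at -4:
Substituting into the peak_cases equation gives peak_cases = -4*testing + 3.
Solve -4*testing + 3 = -25: testing = (-25 - 3) / -4 = 7.

testing = 7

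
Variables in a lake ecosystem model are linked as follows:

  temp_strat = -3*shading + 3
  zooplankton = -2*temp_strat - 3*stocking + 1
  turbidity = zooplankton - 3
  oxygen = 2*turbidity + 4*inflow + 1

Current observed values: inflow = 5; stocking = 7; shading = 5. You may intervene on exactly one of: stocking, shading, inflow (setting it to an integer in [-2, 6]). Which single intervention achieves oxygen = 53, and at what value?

set stocking = 2

Intervening on stocking: with other inputs at their observed values, oxygen = -6*stocking + 65. Solving for 53 gives stocking = 2, within [-2, 6].
Intervening on shading: oxygen = 12*shading - 37. Reaching 53 requires shading = 15/2, not an integer.
Intervening on inflow: oxygen = 4*inflow + 3. Reaching 53 requires inflow = 25/2, not an integer.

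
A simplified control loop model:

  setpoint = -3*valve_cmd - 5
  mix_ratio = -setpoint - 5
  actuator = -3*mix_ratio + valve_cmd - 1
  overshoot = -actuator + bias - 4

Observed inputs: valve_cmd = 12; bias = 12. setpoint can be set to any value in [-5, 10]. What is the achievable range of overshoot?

-48 to -3

Intervening on setpoint fixes its value directly, overriding its dependence on valve_cmd.
Substituting into the actuator equation gives actuator = 3*setpoint + 26.
Substituting into the overshoot equation gives overshoot = -3*setpoint - 18.
Linear in setpoint, so extremes are at the endpoints: setpoint = -5 gives overshoot = -3; setpoint = 10 gives overshoot = -48.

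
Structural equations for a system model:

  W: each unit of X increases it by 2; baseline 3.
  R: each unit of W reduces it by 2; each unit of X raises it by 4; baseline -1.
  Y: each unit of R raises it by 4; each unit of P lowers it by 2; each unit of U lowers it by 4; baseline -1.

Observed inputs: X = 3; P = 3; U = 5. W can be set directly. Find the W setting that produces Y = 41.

W = -3

Intervening on W fixes its value directly, overriding its dependence on X.
Substituting into the R equation gives R = -2*W + 11.
This gives Y = -8*W + 17.
Solve -8*W + 17 = 41: W = (41 - 17) / -8 = -3.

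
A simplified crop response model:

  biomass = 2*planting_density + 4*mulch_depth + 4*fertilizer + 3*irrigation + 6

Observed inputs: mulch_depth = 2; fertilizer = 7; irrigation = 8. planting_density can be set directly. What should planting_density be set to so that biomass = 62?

Substituting into the biomass equation gives biomass = 2*planting_density + 66.
Solve 2*planting_density + 66 = 62: planting_density = (62 - 66) / 2 = -2.

planting_density = -2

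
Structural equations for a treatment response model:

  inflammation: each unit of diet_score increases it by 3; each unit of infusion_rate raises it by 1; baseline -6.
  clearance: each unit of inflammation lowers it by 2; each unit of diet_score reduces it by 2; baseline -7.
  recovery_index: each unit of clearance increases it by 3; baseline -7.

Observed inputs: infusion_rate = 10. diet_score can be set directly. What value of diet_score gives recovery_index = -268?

diet_score = 9

Substituting into the inflammation equation gives inflammation = 3*diet_score + 4.
This gives clearance = -8*diet_score - 15.
Substituting into the recovery_index equation gives recovery_index = -24*diet_score - 52.
Solve -24*diet_score - 52 = -268: diet_score = (-268 + 52) / -24 = 9.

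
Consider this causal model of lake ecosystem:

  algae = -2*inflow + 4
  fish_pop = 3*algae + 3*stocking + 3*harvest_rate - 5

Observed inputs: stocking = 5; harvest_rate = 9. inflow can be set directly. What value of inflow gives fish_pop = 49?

Substituting into the fish_pop equation gives fish_pop = -6*inflow + 49.
Solve -6*inflow + 49 = 49: inflow = (49 - 49) / -6 = 0.

inflow = 0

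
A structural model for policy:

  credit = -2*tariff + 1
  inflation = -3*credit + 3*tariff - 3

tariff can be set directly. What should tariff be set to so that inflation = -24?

Substituting into the inflation equation gives inflation = 9*tariff - 6.
Solve 9*tariff - 6 = -24: tariff = (-24 + 6) / 9 = -2.

tariff = -2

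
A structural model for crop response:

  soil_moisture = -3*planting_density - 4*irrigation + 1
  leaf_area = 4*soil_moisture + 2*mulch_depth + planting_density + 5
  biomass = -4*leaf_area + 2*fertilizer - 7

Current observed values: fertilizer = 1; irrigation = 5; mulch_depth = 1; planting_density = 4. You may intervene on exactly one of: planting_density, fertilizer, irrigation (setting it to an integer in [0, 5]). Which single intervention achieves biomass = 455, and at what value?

Intervening on planting_density: biomass = 44*planting_density + 271. Reaching 455 requires planting_density = 46/11, not an integer.
Intervening on fertilizer: with other inputs at their observed values, biomass = 2*fertilizer + 445. Solving for 455 gives fertilizer = 5, within [0, 5].
Intervening on irrigation: biomass = 64*irrigation + 127. Reaching 455 requires irrigation = 41/8, not an integer.

set fertilizer = 5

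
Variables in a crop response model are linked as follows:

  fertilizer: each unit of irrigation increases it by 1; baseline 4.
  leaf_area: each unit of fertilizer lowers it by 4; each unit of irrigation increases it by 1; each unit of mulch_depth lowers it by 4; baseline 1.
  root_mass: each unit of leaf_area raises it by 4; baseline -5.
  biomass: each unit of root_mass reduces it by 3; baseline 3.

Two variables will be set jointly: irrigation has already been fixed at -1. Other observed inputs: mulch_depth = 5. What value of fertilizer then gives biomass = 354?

With irrigation held at -1:
Intervening on fertilizer fixes its value directly, overriding its dependence on irrigation.
Substituting into the leaf_area equation gives leaf_area = -4*fertilizer - 20.
Substituting into the root_mass equation gives root_mass = -16*fertilizer - 85.
Substituting into the biomass equation gives biomass = 48*fertilizer + 258.
Solve 48*fertilizer + 258 = 354: fertilizer = (354 - 258) / 48 = 2.

fertilizer = 2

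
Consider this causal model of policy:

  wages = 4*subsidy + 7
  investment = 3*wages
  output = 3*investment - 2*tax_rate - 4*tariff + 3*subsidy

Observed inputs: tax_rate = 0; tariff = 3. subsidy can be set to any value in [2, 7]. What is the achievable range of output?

Substituting into the investment equation gives investment = 12*subsidy + 21.
So output = 39*subsidy + 51.
Linear in subsidy, so extremes are at the endpoints: subsidy = 2 gives output = 129; subsidy = 7 gives output = 324.

129 to 324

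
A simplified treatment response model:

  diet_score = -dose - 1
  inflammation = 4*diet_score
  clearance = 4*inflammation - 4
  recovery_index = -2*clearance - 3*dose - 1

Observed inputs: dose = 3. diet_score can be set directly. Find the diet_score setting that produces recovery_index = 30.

diet_score = -1

Intervening on diet_score fixes its value directly, overriding its dependence on dose.
Substituting into the clearance equation gives clearance = 16*diet_score - 4.
Substituting into the recovery_index equation gives recovery_index = -32*diet_score - 2.
Solve -32*diet_score - 2 = 30: diet_score = (30 + 2) / -32 = -1.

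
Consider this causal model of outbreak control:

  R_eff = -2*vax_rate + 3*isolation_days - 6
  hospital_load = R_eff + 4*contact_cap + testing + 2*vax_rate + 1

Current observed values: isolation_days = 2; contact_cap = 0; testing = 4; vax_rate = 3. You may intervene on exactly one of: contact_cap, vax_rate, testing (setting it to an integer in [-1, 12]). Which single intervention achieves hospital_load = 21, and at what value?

set contact_cap = 4

Intervening on contact_cap: with other inputs at their observed values, hospital_load = 4*contact_cap + 5. Solving for 21 gives contact_cap = 4, within [-1, 12].
Intervening on vax_rate: the paths from vax_rate to hospital_load cancel (net effect zero), leaving hospital_load = 5; 21 is unreachable this way.
Intervening on testing: hospital_load = testing + 1. Reaching 21 requires testing = 20, outside [-1, 12].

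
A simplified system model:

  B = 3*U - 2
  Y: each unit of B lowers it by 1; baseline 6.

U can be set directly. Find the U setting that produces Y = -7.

U = 5

Substituting into the Y equation gives Y = -3*U + 8.
Solve -3*U + 8 = -7: U = (-7 - 8) / -3 = 5.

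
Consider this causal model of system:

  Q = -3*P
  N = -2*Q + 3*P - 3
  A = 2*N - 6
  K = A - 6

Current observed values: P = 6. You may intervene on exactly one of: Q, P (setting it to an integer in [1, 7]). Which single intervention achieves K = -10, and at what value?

Intervening on Q: with other inputs at their observed values, K = -4*Q + 18. Solving for -10 gives Q = 7, within [1, 7].
Intervening on P: K = 18*P - 18. Reaching -10 requires P = 4/9, not an integer.

set Q = 7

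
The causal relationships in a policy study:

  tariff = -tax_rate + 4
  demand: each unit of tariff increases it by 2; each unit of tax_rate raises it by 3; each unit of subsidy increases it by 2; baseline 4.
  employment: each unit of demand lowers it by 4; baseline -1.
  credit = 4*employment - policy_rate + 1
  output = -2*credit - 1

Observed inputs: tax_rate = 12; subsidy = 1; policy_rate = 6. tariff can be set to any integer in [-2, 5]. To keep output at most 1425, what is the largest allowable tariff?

tariff = 1

Intervening on tariff fixes its value directly, overriding its dependence on tax_rate.
Substituting into the demand equation gives demand = 2*tariff + 42.
employment becomes -8*tariff - 169.
This gives credit = -32*tariff - 681.
So output = 64*tariff + 1361.
Require 64*tariff + 1361 ≤ 1425, so tariff ≤ 1.
The largest integer in [-2, 5] satisfying this is 1.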